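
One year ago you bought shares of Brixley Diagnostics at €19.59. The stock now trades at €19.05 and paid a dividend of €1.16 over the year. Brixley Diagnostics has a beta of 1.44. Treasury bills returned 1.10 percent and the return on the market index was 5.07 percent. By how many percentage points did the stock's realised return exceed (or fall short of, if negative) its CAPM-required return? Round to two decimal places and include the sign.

Realised HPR = (P1 + D1 − P0) / P0 = (19.05 + 1.16 − 19.59) / 19.59 = 0.62 / 19.59 = 3.1649%
MRP = 5.07% − 1.10% = 3.97%
CAPM required = R_f + β·MRP = 1.10% + 1.44 × 3.97% = 6.8168%
α = realised − required = 3.1649% − 6.8168% = -3.65%

-3.65%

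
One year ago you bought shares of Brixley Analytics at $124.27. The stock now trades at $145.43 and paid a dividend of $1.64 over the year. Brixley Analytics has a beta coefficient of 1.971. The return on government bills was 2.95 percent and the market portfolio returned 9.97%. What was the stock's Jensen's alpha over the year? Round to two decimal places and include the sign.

Realised HPR = (P1 + D1 − P0) / P0 = (145.43 + 1.64 − 124.27) / 124.27 = 22.80 / 124.27 = 18.3471%
MRP = 9.97% − 2.95% = 7.02%
CAPM required = R_f + β·MRP = 2.95% + 1.971 × 7.02% = 16.78642%
α = realised − required = 18.3471% − 16.78642% = +1.56%

+1.56%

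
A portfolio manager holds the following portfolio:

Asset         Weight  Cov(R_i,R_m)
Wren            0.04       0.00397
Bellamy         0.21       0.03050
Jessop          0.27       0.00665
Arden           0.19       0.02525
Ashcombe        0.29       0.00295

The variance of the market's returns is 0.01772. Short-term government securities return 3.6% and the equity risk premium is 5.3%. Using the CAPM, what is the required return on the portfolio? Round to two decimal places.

7.79%

β_Wren = 0.00397 / 0.01772 = 0.2240
β_Bellamy = 0.03050 / 0.01772 = 1.7212
β_Jessop = 0.00665 / 0.01772 = 0.3753
β_Arden = 0.02525 / 0.01772 = 1.4249
β_Ashcombe = 0.00295 / 0.01772 = 0.1665
β_P = Σ w_i β_i = 0.04×0.2240 + 0.21×1.7212 + 0.27×0.3753 + 0.19×1.4249 + 0.29×0.1665 = 0.7908
E(R_P) = R_f + β_P × MRP = 3.6% + 0.7908 × 5.3% = 7.79%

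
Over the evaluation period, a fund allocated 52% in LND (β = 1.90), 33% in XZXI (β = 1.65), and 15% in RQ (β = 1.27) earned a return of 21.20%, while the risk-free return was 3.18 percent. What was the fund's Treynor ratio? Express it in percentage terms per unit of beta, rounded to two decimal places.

β_P = 0.52×1.90 + 0.33×1.65 + 0.15×1.27 = 1.7230
Treynor = (R_P − R_f) / β_P = (21.20% − 3.18%) / 1.7230 = 18.02% / 1.7230 = 10.46%

10.46%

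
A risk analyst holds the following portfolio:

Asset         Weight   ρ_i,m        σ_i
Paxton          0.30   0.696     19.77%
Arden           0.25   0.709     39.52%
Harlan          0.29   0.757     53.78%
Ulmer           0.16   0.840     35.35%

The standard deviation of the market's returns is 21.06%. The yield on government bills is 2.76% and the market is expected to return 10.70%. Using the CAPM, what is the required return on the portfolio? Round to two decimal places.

13.20%

β_Paxton = 0.696 × 19.77% / 21.06% = 0.6534
β_Arden = 0.709 × 39.52% / 21.06% = 1.3305
β_Harlan = 0.757 × 53.78% / 21.06% = 1.9331
β_Ulmer = 0.840 × 35.35% / 21.06% = 1.4100
β_P = Σ w_i β_i = 0.30×0.6534 + 0.25×1.3305 + 0.29×1.9331 + 0.16×1.4100 = 1.3148
MRP = 10.70% − 2.76% = 7.94%
E(R_P) = R_f + β_P × MRP = 2.76% + 1.3148 × 7.94% = 13.20%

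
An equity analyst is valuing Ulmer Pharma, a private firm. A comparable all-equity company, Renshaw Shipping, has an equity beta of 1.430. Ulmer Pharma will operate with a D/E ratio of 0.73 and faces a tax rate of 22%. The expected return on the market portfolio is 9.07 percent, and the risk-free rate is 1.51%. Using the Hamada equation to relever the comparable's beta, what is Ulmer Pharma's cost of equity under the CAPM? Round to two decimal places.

β_L = β_U × [1 + (1 − t)(D/E)] = 1.430 × [1 + (1 − 0.22) × 0.73]
    = 1.430 × [1 + 0.78 × 0.73] = 1.430 × 1.5694 = 2.2442
MRP = 9.07% − 1.51% = 7.56%
E(R) = R_f + β_L × MRP = 1.51% + 2.2442 × 7.56% = 18.48%

18.48%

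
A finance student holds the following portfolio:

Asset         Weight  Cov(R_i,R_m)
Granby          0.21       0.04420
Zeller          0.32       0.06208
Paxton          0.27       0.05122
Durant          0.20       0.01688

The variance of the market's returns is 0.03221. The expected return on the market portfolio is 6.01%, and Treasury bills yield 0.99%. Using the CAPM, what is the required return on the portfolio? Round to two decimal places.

β_Granby = 0.04420 / 0.03221 = 1.3722
β_Zeller = 0.06208 / 0.03221 = 1.9274
β_Paxton = 0.05122 / 0.03221 = 1.5902
β_Durant = 0.01688 / 0.03221 = 0.5241
β_P = Σ w_i β_i = 0.21×1.3722 + 0.32×1.9274 + 0.27×1.5902 + 0.20×0.5241 = 1.4391
MRP = 6.01% − 0.99% = 5.02%
E(R_P) = R_f + β_P × MRP = 0.99% + 1.4391 × 5.02% = 8.21%

8.21%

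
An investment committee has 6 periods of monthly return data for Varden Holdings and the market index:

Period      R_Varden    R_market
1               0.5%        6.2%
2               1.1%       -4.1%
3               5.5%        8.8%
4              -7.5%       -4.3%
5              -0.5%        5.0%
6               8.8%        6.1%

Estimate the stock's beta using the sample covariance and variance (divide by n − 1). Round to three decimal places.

Mean R_i = (0.5 + 1.1 + 5.5 − 7.5 − 0.5 + 8.8) / 6 = 1.3167%
Mean R_m = (6.2 − 4.1 + 8.8 − 4.3 + 5.0 + 6.1) / 6 = 2.9500%
Σ(R_i − R̄_i)(R_m − R̄_m) = 107.1150  ⇒  Cov = 107.1150 / 5 = 21.4230
Σ(R_m − R̄_m)² = 161.1750  ⇒  Var(R_m) = 161.1750 / 5 = 32.2350
β = Cov / Var(R_m) = 21.4230 / 32.2350 = 0.6646

0.665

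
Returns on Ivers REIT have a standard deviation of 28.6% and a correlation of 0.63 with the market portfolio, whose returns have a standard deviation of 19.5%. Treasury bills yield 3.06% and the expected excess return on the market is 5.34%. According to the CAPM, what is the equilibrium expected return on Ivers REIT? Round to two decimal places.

β = ρ × σ_i / σ_m = 0.63 × 28.6% / 19.5% = 0.9240
E(R) = 3.06% + 0.9240 × 5.34% = 7.99%

7.99%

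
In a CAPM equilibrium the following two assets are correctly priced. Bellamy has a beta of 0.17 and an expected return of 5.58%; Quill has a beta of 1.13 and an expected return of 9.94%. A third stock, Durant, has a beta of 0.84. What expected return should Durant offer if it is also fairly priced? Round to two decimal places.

8.62%

MRP (SML slope) = (9.94% − 5.58%) / (1.13 − 0.17) = 4.36% / 0.96 = 4.5417%
R_f (intercept) = 5.58% − 0.17 × 4.5417% = 4.8079%
E(R_Durant) = R_f + β × MRP = 4.8079% + 0.84 × 4.5417% = 8.62%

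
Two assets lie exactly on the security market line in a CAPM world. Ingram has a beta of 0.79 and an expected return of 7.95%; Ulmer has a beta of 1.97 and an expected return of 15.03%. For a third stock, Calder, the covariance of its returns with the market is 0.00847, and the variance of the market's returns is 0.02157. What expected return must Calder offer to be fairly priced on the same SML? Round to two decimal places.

5.57%

MRP = (15.03% − 7.95%) / (1.97 − 0.79) = 6.0000%
R_f = 7.95% − 0.79 × 6.0000% = 3.2100%
β_Calder = Cov / Var(R_m) = 0.00847 / 0.02157 = 0.3927
E(R_Calder) = R_f + β × MRP = 3.2100% + 0.3927 × 6.0000% = 5.57%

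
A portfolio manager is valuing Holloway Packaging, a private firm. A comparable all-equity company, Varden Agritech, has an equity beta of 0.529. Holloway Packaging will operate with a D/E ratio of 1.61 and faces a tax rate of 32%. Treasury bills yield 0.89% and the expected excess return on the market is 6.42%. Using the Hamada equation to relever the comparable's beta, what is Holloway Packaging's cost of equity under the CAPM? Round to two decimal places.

8.00%

β_L = β_U × [1 + (1 − t)(D/E)] = 0.529 × [1 + (1 − 0.32) × 1.61]
    = 0.529 × [1 + 0.68 × 1.61] = 0.529 × 2.0948 = 1.1081
E(R) = R_f + β_L × MRP = 0.89% + 1.1081 × 6.42% = 8.00%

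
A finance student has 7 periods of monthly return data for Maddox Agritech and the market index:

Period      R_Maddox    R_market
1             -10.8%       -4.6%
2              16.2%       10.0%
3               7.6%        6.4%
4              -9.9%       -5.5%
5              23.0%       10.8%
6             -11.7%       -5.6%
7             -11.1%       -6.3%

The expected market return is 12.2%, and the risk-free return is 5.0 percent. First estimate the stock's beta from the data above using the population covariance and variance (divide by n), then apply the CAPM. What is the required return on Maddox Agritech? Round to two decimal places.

18.32%

Mean R_i = (-10.8 + 16.2 + 7.6 − 9.9 + 23.0 − 11.7 − 11.1) / 7 = 0.4714%
Mean R_m = (-4.6 + 10.0 + 6.4 − 5.5 + 10.8 − 5.6 − 6.3) / 7 = 0.7429%
Σ(R_i − R̄_i)(R_m − R̄_m) = 696.1686  ⇒  Cov = 696.1686 / 7 = 99.4527
Σ(R_m − R̄_m)² = 376.1971  ⇒  Var(R_m) = 376.1971 / 7 = 53.7424
β = Cov / Var(R_m) = 99.4527 / 53.7424 = 1.8505
MRP = 12.2% − 5.0% = 7.20%
E(R) = R_f + β × MRP = 5.0% + 1.8505 × 7.2% = 18.32%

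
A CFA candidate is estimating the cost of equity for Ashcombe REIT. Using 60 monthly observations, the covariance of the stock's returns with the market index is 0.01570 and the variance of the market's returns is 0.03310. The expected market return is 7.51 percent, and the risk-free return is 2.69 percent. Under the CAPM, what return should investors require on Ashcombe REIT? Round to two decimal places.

4.98%

β = Cov(R_i, R_m) / Var(R_m) = 0.01570 / 0.03310 = 0.4743
MRP = 7.51% − 2.69% = 4.82%
E(R) = R_f + β × MRP = 2.69% + 0.4743 × 4.82% = 4.98%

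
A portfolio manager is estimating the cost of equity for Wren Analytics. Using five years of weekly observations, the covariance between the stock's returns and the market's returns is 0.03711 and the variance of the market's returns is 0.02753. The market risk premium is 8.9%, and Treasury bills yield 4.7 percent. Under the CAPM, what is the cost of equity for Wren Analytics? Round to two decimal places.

β = Cov(R_i, R_m) / Var(R_m) = 0.03711 / 0.02753 = 1.3480
E(R) = R_f + β × MRP = 4.7% + 1.3480 × 8.9% = 16.70%

16.70%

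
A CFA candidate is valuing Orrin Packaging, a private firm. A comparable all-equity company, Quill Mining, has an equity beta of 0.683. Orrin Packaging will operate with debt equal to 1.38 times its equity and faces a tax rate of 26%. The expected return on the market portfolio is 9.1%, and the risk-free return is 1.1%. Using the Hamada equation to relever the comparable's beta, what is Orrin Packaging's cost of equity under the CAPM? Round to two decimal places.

12.14%

β_L = β_U × [1 + (1 − t)(D/E)] = 0.683 × [1 + (1 − 0.26) × 1.38]
    = 0.683 × [1 + 0.74 × 1.38] = 0.683 × 2.0212 = 1.3805
MRP = 9.1% − 1.1% = 8.00%
E(R) = R_f + β_L × MRP = 1.1% + 1.3805 × 8.0% = 12.14%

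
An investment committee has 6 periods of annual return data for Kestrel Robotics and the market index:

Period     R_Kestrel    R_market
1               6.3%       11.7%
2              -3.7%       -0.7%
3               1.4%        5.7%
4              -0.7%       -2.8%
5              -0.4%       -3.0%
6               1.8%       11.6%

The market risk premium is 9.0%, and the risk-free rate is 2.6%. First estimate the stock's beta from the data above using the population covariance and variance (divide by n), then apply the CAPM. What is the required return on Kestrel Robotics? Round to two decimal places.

6.05%

Mean R_i = (6.3 − 3.7 + 1.4 − 0.7 − 0.4 + 1.8) / 6 = 0.7833%
Mean R_m = (11.7 − 0.7 + 5.7 − 2.8 − 3.0 + 11.6) / 6 = 3.7500%
Σ(R_i − R̄_i)(R_m − R̄_m) = 90.6950  ⇒  Cov = 90.6950 / 6 = 15.1158
Σ(R_m − R̄_m)² = 236.8950  ⇒  Var(R_m) = 236.8950 / 6 = 39.4825
β = Cov / Var(R_m) = 15.1158 / 39.4825 = 0.3828
E(R) = R_f + β × MRP = 2.6% + 0.3828 × 9.0% = 6.05%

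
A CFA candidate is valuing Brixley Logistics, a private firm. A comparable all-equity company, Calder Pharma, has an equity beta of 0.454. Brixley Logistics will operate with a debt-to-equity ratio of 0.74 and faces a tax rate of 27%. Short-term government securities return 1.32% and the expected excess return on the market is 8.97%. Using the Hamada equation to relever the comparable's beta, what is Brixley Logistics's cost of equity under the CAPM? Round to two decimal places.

7.59%

β_L = β_U × [1 + (1 − t)(D/E)] = 0.454 × [1 + (1 − 0.27) × 0.74]
    = 0.454 × [1 + 0.73 × 0.74] = 0.454 × 1.5402 = 0.6993
E(R) = R_f + β_L × MRP = 1.32% + 0.6993 × 8.97% = 7.59%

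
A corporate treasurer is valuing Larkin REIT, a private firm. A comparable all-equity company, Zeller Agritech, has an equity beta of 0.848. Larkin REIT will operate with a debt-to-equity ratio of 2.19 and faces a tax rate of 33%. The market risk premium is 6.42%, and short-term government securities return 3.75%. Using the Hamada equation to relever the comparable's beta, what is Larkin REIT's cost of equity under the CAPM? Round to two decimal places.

17.18%

β_L = β_U × [1 + (1 − t)(D/E)] = 0.848 × [1 + (1 − 0.33) × 2.19]
    = 0.848 × [1 + 0.67 × 2.19] = 0.848 × 2.4673 = 2.0923
E(R) = R_f + β_L × MRP = 3.75% + 2.0923 × 6.42% = 17.18%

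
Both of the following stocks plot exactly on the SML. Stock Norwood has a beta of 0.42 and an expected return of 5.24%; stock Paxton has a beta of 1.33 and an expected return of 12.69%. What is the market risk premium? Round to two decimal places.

8.19%

Both satisfy E(R) = R_f + β·MRP, so the slope of the SML is
MRP = (12.69% − 5.24%) / (1.33 − 0.42) = 7.45% / 0.91 = 8.1868%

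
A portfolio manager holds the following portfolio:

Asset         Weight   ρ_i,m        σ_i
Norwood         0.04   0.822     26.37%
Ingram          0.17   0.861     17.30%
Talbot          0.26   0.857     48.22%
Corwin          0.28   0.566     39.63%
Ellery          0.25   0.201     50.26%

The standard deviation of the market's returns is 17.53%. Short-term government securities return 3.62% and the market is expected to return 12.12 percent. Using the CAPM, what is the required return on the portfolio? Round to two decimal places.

14.75%

β_Norwood = 0.822 × 26.37% / 17.53% = 1.2365
β_Ingram = 0.861 × 17.30% / 17.53% = 0.8497
β_Talbot = 0.857 × 48.22% / 17.53% = 2.3574
β_Corwin = 0.566 × 39.63% / 17.53% = 1.2796
β_Ellery = 0.201 × 50.26% / 17.53% = 0.5763
β_P = Σ w_i β_i = 0.04×1.2365 + 0.17×0.8497 + 0.26×2.3574 + 0.28×1.2796 + 0.25×0.5763 = 1.3092
MRP = 12.12% − 3.62% = 8.50%
E(R_P) = R_f + β_P × MRP = 3.62% + 1.3092 × 8.50% = 14.75%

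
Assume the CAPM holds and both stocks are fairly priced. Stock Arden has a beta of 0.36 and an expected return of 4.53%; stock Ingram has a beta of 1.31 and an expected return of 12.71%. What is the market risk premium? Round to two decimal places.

8.61%

Both satisfy E(R) = R_f + β·MRP, so the slope of the SML is
MRP = (12.71% − 4.53%) / (1.31 − 0.36) = 8.18% / 0.95 = 8.6105%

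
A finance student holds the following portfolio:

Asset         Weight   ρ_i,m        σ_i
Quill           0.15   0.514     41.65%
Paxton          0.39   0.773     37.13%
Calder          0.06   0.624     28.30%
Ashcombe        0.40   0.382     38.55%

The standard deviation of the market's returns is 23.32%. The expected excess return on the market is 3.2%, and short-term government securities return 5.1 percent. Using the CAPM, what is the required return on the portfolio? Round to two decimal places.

β_Quill = 0.514 × 41.65% / 23.32% = 0.9180
β_Paxton = 0.773 × 37.13% / 23.32% = 1.2308
β_Calder = 0.624 × 28.30% / 23.32% = 0.7573
β_Ashcombe = 0.382 × 38.55% / 23.32% = 0.6315
β_P = Σ w_i β_i = 0.15×0.9180 + 0.39×1.2308 + 0.06×0.7573 + 0.40×0.6315 = 0.9158
E(R_P) = R_f + β_P × MRP = 5.1% + 0.9158 × 3.2% = 8.03%

8.03%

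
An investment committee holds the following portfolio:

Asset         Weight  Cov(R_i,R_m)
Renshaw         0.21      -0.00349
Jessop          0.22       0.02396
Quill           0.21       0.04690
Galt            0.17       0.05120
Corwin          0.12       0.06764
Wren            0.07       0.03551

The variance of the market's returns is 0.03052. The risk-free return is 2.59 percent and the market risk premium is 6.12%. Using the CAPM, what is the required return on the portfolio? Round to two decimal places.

9.35%

β_Renshaw = -0.00349 / 0.03052 = -0.1144
β_Jessop = 0.02396 / 0.03052 = 0.7851
β_Quill = 0.04690 / 0.03052 = 1.5367
β_Galt = 0.05120 / 0.03052 = 1.6776
β_Corwin = 0.06764 / 0.03052 = 2.2163
β_Wren = 0.03551 / 0.03052 = 1.1635
β_P = Σ w_i β_i = 0.21×-0.1144 + 0.22×0.7851 + 0.21×1.5367 + 0.17×1.6776 + 0.12×2.2163 + 0.07×1.1635 = 1.1040
E(R_P) = R_f + β_P × MRP = 2.59% + 1.1040 × 6.12% = 9.35%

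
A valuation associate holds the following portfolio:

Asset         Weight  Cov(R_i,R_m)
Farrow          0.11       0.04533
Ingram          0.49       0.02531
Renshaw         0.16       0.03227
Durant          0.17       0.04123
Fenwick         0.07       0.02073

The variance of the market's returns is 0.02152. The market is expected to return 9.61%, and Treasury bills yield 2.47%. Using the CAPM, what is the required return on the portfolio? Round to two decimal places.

12.76%

β_Farrow = 0.04533 / 0.02152 = 2.1064
β_Ingram = 0.02531 / 0.02152 = 1.1761
β_Renshaw = 0.03227 / 0.02152 = 1.4995
β_Durant = 0.04123 / 0.02152 = 1.9159
β_Fenwick = 0.02073 / 0.02152 = 0.9633
β_P = Σ w_i β_i = 0.11×2.1064 + 0.49×1.1761 + 0.16×1.4995 + 0.17×1.9159 + 0.07×0.9633 = 1.4410
MRP = 9.61% − 2.47% = 7.14%
E(R_P) = R_f + β_P × MRP = 2.47% + 1.4410 × 7.14% = 12.76%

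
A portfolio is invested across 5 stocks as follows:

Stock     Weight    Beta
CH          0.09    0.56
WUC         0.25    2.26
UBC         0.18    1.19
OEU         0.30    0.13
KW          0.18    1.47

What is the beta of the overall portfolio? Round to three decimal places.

1.133

β_P = Σ w_i β_i = 0.09×0.56 + 0.25×2.26 + 0.18×1.19 + 0.30×0.13 + 0.18×1.47 = 1.1332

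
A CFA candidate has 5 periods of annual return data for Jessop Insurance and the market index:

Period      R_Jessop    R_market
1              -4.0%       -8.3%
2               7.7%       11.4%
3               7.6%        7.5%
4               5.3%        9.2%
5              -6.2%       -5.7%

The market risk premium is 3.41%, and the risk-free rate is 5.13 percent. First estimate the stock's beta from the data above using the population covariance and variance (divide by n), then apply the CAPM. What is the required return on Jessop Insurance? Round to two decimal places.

Mean R_i = (-4.0 + 7.7 + 7.6 + 5.3 − 6.2) / 5 = 2.0800%
Mean R_m = (-8.3 + 11.4 + 7.5 + 9.2 − 5.7) / 5 = 2.8200%
Σ(R_i − R̄_i)(R_m − R̄_m) = 232.7520  ⇒  Cov = 232.7520 / 5 = 46.5504
Σ(R_m − R̄_m)² = 332.4680  ⇒  Var(R_m) = 332.4680 / 5 = 66.4936
β = Cov / Var(R_m) = 46.5504 / 66.4936 = 0.7001
E(R) = R_f + β × MRP = 5.13% + 0.7001 × 3.41% = 7.52%

7.52%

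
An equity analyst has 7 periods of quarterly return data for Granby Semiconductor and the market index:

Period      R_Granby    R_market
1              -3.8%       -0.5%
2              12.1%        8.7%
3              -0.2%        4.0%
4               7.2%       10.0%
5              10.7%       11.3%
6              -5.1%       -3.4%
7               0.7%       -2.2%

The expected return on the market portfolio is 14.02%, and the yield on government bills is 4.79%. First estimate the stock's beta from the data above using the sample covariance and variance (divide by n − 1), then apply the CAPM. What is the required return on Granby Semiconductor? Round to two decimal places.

Mean R_i = (-3.8 + 12.1 − 0.2 + 7.2 + 10.7 − 5.1 + 0.7) / 7 = 3.0857%
Mean R_m = (-0.5 + 8.7 + 4.0 + 10.0 + 11.3 − 3.4 − 2.2) / 7 = 3.9857%
Σ(R_i − R̄_i)(R_m − R̄_m) = 228.9886  ⇒  Cov = 228.9886 / 6 = 38.1648
Σ(R_m − R̄_m)² = 224.8286  ⇒  Var(R_m) = 224.8286 / 6 = 37.4714
β = Cov / Var(R_m) = 38.1648 / 37.4714 = 1.0185
MRP = 14.02% − 4.79% = 9.23%
E(R) = R_f + β × MRP = 4.79% + 1.0185 × 9.23% = 14.19%

14.19%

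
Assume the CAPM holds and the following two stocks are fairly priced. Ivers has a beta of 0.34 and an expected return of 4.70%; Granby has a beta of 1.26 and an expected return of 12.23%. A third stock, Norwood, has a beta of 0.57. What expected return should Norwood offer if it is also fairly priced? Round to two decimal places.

6.58%

MRP (SML slope) = (12.23% − 4.70%) / (1.26 − 0.34) = 7.53% / 0.92 = 8.1848%
R_f (intercept) = 4.70% − 0.34 × 8.1848% = 1.9172%
E(R_Norwood) = R_f + β × MRP = 1.9172% + 0.57 × 8.1848% = 6.58%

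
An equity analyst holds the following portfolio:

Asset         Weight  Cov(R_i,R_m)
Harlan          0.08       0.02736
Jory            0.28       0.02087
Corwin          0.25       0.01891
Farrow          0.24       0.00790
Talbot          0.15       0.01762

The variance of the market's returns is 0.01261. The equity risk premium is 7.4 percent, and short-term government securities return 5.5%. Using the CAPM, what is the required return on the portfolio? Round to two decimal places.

β_Harlan = 0.02736 / 0.01261 = 2.1697
β_Jory = 0.02087 / 0.01261 = 1.6550
β_Corwin = 0.01891 / 0.01261 = 1.4996
β_Farrow = 0.00790 / 0.01261 = 0.6265
β_Talbot = 0.01762 / 0.01261 = 1.3973
β_P = Σ w_i β_i = 0.08×2.1697 + 0.28×1.6550 + 0.25×1.4996 + 0.24×0.6265 + 0.15×1.3973 = 1.3718
E(R_P) = R_f + β_P × MRP = 5.5% + 1.3718 × 7.4% = 15.65%

15.65%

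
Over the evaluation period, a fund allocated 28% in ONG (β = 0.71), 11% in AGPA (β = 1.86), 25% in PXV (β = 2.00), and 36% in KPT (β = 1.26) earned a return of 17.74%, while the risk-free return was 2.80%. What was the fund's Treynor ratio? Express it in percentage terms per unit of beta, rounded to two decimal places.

11.01%

β_P = 0.28×0.71 + 0.11×1.86 + 0.25×2.00 + 0.36×1.26 = 1.3570
Treynor = (R_P − R_f) / β_P = (17.74% − 2.80%) / 1.3570 = 14.94% / 1.3570 = 11.01%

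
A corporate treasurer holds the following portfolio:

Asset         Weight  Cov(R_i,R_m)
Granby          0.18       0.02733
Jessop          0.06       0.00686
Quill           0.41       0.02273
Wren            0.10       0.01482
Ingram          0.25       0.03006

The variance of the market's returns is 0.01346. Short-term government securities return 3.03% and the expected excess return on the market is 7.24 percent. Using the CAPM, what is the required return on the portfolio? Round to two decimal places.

β_Granby = 0.02733 / 0.01346 = 2.0305
β_Jessop = 0.00686 / 0.01346 = 0.5097
β_Quill = 0.02273 / 0.01346 = 1.6887
β_Wren = 0.01482 / 0.01346 = 1.1010
β_Ingram = 0.03006 / 0.01346 = 2.2333
β_P = Σ w_i β_i = 0.18×2.0305 + 0.06×0.5097 + 0.41×1.6887 + 0.10×1.1010 + 0.25×2.2333 = 1.7569
E(R_P) = R_f + β_P × MRP = 3.03% + 1.7569 × 7.24% = 15.75%

15.75%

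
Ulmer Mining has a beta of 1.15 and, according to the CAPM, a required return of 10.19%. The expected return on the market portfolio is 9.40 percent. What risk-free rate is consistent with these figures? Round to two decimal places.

4.13%

E(R) = R_f + β(E(R_m) − R_f) = R_f(1 − β) + β·E(R_m)
10.19% = R_f × (1 − 1.15) + 1.15 × 9.40%
10.19% = R_f × -0.15 + 10.8100%
R_f = (10.19% − 10.8100%) / -0.15 = 4.13%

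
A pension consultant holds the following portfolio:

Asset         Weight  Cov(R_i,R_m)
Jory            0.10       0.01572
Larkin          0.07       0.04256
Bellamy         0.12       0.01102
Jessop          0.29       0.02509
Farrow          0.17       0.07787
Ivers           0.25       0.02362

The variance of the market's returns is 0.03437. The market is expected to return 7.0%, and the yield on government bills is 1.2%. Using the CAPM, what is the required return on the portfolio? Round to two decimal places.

β_Jory = 0.01572 / 0.03437 = 0.4574
β_Larkin = 0.04256 / 0.03437 = 1.2383
β_Bellamy = 0.01102 / 0.03437 = 0.3206
β_Jessop = 0.02509 / 0.03437 = 0.7300
β_Farrow = 0.07787 / 0.03437 = 2.2656
β_Ivers = 0.02362 / 0.03437 = 0.6872
β_P = Σ w_i β_i = 0.10×0.4574 + 0.07×1.2383 + 0.12×0.3206 + 0.29×0.7300 + 0.17×2.2656 + 0.25×0.6872 = 0.9395
MRP = 7.0% − 1.2% = 5.80%
E(R_P) = R_f + β_P × MRP = 1.2% + 0.9395 × 5.8% = 6.65%

6.65%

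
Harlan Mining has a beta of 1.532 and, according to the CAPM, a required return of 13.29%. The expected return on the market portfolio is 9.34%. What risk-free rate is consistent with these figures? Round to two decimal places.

1.92%

E(R) = R_f + β(E(R_m) − R_f) = R_f(1 − β) + β·E(R_m)
13.29% = R_f × (1 − 1.532) + 1.532 × 9.34%
13.29% = R_f × -0.532 + 14.30888%
R_f = (13.29% − 14.30888%) / -0.532 = 1.92%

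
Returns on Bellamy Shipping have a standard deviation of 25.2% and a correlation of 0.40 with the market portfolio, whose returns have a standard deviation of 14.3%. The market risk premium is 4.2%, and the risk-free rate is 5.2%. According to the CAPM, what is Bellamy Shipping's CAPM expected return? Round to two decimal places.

8.16%

β = ρ × σ_i / σ_m = 0.40 × 25.2% / 14.3% = 0.7049
E(R) = 5.2% + 0.7049 × 4.2% = 8.16%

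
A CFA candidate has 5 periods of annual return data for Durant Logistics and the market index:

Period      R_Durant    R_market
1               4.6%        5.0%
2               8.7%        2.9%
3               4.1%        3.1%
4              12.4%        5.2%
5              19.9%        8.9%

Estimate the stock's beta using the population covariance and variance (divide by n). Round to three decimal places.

2.279

Mean R_i = (4.6 + 8.7 + 4.1 + 12.4 + 19.9) / 5 = 9.9400%
Mean R_m = (5.0 + 2.9 + 3.1 + 5.2 + 8.9) / 5 = 5.0200%
Σ(R_i − R̄_i)(R_m − R̄_m) = 53.0360  ⇒  Cov = 53.0360 / 5 = 10.6072
Σ(R_m − R̄_m)² = 23.2680  ⇒  Var(R_m) = 23.2680 / 5 = 4.6536
β = Cov / Var(R_m) = 10.6072 / 4.6536 = 2.2794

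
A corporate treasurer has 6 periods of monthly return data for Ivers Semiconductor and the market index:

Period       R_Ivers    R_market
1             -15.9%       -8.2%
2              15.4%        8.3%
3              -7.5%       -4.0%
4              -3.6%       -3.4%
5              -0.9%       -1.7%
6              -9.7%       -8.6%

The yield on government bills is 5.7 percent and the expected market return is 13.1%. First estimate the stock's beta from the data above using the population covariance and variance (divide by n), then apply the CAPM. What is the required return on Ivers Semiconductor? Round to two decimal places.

Mean R_i = (-15.9 + 15.4 − 7.5 − 3.6 − 0.9 − 9.7) / 6 = -3.7000%
Mean R_m = (-8.2 + 8.3 − 4.0 − 3.4 − 1.7 − 8.6) / 6 = -2.9333%
Σ(R_i − R̄_i)(R_m − R̄_m) = 320.2700  ⇒  Cov = 320.2700 / 6 = 53.3783
Σ(R_m − R̄_m)² = 188.9133  ⇒  Var(R_m) = 188.9133 / 6 = 31.4856
β = Cov / Var(R_m) = 53.3783 / 31.4856 = 1.6953
MRP = 13.1% − 5.7% = 7.40%
E(R) = R_f + β × MRP = 5.7% + 1.6953 × 7.4% = 18.25%

18.25%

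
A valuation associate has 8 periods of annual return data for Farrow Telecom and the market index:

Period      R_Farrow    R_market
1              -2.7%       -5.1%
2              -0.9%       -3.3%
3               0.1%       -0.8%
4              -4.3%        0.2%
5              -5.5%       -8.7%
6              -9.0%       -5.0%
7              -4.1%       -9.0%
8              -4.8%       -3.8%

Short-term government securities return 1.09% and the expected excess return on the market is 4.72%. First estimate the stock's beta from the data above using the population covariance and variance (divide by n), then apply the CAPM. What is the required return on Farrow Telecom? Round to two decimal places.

2.66%

Mean R_i = (-2.7 − 0.9 + 0.1 − 4.3 − 5.5 − 9.0 − 4.1 − 4.8) / 8 = -3.9000%
Mean R_m = (-5.1 − 3.3 − 0.8 + 0.2 − 8.7 − 5.0 − 9.0 − 3.8) / 8 = -4.4375%
Σ(R_i − R̄_i)(R_m − R̄_m) = 25.3400  ⇒  Cov = 25.3400 / 8 = 3.1675
Σ(R_m − R̄_m)² = 76.1788  ⇒  Var(R_m) = 76.1788 / 8 = 9.5224
β = Cov / Var(R_m) = 3.1675 / 9.5224 = 0.3326
E(R) = R_f + β × MRP = 1.09% + 0.3326 × 4.72% = 2.66%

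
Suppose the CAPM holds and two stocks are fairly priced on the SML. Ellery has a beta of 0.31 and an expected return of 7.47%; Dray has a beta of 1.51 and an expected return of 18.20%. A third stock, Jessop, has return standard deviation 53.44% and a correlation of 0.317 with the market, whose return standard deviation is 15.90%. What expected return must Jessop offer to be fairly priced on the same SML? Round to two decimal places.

MRP = (18.20% − 7.47%) / (1.51 − 0.31) = 8.9417%
R_f = 7.47% − 0.31 × 8.9417% = 4.6981%
β_Jessop = ρ·σ_i/σ_m = 0.317 × 53.44 / 15.90 = 1.0654
E(R_Jessop) = R_f + β × MRP = 4.6981% + 1.0654 × 8.9417% = 14.22%

14.22%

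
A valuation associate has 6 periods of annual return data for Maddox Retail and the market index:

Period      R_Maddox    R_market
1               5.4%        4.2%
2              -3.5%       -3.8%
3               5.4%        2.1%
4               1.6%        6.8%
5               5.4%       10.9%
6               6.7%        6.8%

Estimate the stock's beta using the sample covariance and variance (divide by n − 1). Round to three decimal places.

0.539

Mean R_i = (5.4 − 3.5 + 5.4 + 1.6 + 5.4 + 6.7) / 6 = 3.5000%
Mean R_m = (4.2 − 3.8 + 2.1 + 6.8 + 10.9 + 6.8) / 6 = 4.5000%
Σ(R_i − R̄_i)(R_m − R̄_m) = 68.1200  ⇒  Cov = 68.1200 / 5 = 13.6240
Σ(R_m − R̄_m)² = 126.2800  ⇒  Var(R_m) = 126.2800 / 5 = 25.2560
β = Cov / Var(R_m) = 13.6240 / 25.2560 = 0.5394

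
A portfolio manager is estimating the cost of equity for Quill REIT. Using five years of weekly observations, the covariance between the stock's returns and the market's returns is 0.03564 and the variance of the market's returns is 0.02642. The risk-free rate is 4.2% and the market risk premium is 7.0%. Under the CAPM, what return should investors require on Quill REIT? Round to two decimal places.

13.64%

β = Cov(R_i, R_m) / Var(R_m) = 0.03564 / 0.02642 = 1.3490
E(R) = R_f + β × MRP = 4.2% + 1.3490 × 7.0% = 13.64%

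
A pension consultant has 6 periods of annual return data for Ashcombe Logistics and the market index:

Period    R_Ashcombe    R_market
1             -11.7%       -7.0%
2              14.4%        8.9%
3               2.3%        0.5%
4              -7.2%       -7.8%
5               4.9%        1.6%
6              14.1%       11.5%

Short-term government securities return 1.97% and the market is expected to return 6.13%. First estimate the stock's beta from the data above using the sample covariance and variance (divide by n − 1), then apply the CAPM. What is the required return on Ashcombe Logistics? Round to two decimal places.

Mean R_i = (-11.7 + 14.4 + 2.3 − 7.2 + 4.9 + 14.1) / 6 = 2.8000%
Mean R_m = (-7.0 + 8.9 + 0.5 − 7.8 + 1.6 + 11.5) / 6 = 1.2833%
Σ(R_i − R̄_i)(R_m − R̄_m) = 415.8000  ⇒  Cov = 415.8000 / 5 = 83.1600
Σ(R_m − R̄_m)² = 314.2283  ⇒  Var(R_m) = 314.2283 / 5 = 62.8457
β = Cov / Var(R_m) = 83.1600 / 62.8457 = 1.3232
MRP = 6.13% − 1.97% = 4.16%
E(R) = R_f + β × MRP = 1.97% + 1.3232 × 4.16% = 7.47%

7.47%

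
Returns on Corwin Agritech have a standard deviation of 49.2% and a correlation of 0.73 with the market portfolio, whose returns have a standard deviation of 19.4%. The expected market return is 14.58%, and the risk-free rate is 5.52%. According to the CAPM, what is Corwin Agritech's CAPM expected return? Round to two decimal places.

22.29%

β = ρ × σ_i / σ_m = 0.73 × 49.2% / 19.4% = 1.8513
MRP = 14.58% − 5.52% = 9.06%
E(R) = 5.52% + 1.8513 × 9.06% = 22.29%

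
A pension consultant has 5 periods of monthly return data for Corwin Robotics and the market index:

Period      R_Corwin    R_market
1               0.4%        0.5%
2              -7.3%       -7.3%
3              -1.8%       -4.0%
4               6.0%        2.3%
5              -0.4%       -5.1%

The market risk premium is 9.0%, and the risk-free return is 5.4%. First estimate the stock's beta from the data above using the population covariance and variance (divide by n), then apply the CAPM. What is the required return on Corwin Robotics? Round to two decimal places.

15.00%

Mean R_i = (0.4 − 7.3 − 1.8 + 6.0 − 0.4) / 5 = -0.6200%
Mean R_m = (0.5 − 7.3 − 4.0 + 2.3 − 5.1) / 5 = -2.7200%
Σ(R_i − R̄_i)(R_m − R̄_m) = 68.0980  ⇒  Cov = 68.0980 / 5 = 13.6196
Σ(R_m − R̄_m)² = 63.8480  ⇒  Var(R_m) = 63.8480 / 5 = 12.7696
β = Cov / Var(R_m) = 13.6196 / 12.7696 = 1.0666
E(R) = R_f + β × MRP = 5.4% + 1.0666 × 9.0% = 15.00%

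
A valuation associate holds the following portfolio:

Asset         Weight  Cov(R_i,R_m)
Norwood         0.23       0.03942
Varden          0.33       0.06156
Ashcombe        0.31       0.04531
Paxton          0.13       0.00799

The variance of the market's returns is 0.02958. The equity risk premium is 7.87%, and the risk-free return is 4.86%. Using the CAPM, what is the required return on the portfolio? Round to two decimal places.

16.69%

β_Norwood = 0.03942 / 0.02958 = 1.3327
β_Varden = 0.06156 / 0.02958 = 2.0811
β_Ashcombe = 0.04531 / 0.02958 = 1.5318
β_Paxton = 0.00799 / 0.02958 = 0.2701
β_P = Σ w_i β_i = 0.23×1.3327 + 0.33×2.0811 + 0.31×1.5318 + 0.13×0.2701 = 1.5033
E(R_P) = R_f + β_P × MRP = 4.86% + 1.5033 × 7.87% = 16.69%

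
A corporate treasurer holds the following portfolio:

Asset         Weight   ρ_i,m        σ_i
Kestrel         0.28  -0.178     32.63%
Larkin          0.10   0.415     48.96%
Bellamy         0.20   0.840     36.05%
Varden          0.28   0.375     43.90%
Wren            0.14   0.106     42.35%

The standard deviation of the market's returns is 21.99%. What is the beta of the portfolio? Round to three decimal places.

0.532

β_Kestrel = -0.178 × 32.63% / 21.99% = -0.2641
β_Larkin = 0.415 × 48.96% / 21.99% = 0.9240
β_Bellamy = 0.840 × 36.05% / 21.99% = 1.3771
β_Varden = 0.375 × 43.90% / 21.99% = 0.7486
β_Wren = 0.106 × 42.35% / 21.99% = 0.2041
β_P = Σ w_i β_i = 0.28×-0.2641 + 0.10×0.9240 + 0.20×1.3771 + 0.28×0.7486 + 0.14×0.2041 = 0.5321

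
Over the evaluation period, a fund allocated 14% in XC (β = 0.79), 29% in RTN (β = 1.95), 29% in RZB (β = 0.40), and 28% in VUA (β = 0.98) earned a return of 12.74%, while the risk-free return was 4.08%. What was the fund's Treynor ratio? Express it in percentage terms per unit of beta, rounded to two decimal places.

β_P = 0.14×0.79 + 0.29×1.95 + 0.29×0.40 + 0.28×0.98 = 1.0665
Treynor = (R_P − R_f) / β_P = (12.74% − 4.08%) / 1.0665 = 8.66% / 1.0665 = 8.12%

8.12%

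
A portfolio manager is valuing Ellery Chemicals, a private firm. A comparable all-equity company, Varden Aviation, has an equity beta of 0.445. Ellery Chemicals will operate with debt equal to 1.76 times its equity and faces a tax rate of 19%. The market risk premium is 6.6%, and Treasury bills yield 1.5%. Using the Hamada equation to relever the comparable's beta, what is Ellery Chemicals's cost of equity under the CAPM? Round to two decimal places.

β_L = β_U × [1 + (1 − t)(D/E)] = 0.445 × [1 + (1 − 0.19) × 1.76]
    = 0.445 × [1 + 0.81 × 1.76] = 0.445 × 2.4256 = 1.0794
E(R) = R_f + β_L × MRP = 1.5% + 1.0794 × 6.6% = 8.62%

8.62%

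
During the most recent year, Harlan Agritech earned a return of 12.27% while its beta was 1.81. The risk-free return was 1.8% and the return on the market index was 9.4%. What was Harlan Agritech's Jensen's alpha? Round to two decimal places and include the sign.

Market excess return = 9.4% − 1.8% = 7.60%
CAPM benchmark = R_f + β(R_m − R_f) = 1.8% + 1.81 × 7.6% = 15.5560%
α = actual − benchmark = 12.27% − 15.5560% = -3.29%

-3.29%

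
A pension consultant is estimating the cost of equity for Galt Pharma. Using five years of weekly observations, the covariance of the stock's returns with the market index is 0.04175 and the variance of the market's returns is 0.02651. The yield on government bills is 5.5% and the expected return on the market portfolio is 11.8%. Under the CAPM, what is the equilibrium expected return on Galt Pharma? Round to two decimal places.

15.42%

β = Cov(R_i, R_m) / Var(R_m) = 0.04175 / 0.02651 = 1.5749
MRP = 11.8% − 5.5% = 6.30%
E(R) = R_f + β × MRP = 5.5% + 1.5749 × 6.3% = 15.42%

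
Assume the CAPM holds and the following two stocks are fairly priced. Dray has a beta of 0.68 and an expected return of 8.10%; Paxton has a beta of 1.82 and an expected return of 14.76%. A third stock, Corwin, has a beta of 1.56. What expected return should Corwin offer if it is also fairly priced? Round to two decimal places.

MRP (SML slope) = (14.76% − 8.10%) / (1.82 − 0.68) = 6.66% / 1.14 = 5.8421%
R_f (intercept) = 8.10% − 0.68 × 5.8421% = 4.1274%
E(R_Corwin) = R_f + β × MRP = 4.1274% + 1.56 × 5.8421% = 13.24%

13.24%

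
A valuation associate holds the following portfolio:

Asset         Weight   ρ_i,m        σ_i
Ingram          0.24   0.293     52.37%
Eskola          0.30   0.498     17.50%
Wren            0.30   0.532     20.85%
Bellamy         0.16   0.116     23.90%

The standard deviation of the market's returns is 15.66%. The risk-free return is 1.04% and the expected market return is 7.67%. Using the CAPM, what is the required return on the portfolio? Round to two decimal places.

β_Ingram = 0.293 × 52.37% / 15.66% = 0.9798
β_Eskola = 0.498 × 17.50% / 15.66% = 0.5565
β_Wren = 0.532 × 20.85% / 15.66% = 0.7083
β_Bellamy = 0.116 × 23.90% / 15.66% = 0.1770
β_P = Σ w_i β_i = 0.24×0.9798 + 0.30×0.5565 + 0.30×0.7083 + 0.16×0.1770 = 0.6429
MRP = 7.67% − 1.04% = 6.63%
E(R_P) = R_f + β_P × MRP = 1.04% + 0.6429 × 6.63% = 5.30%

5.30%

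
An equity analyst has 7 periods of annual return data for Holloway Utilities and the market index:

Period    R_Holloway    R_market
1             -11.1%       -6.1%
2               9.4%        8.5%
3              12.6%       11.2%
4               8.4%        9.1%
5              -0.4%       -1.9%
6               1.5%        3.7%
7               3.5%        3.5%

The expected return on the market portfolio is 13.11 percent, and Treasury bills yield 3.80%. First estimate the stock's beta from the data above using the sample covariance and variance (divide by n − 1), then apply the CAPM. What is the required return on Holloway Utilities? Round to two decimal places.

15.20%

Mean R_i = (-11.1 + 9.4 + 12.6 + 8.4 − 0.4 + 1.5 + 3.5) / 7 = 3.4143%
Mean R_m = (-6.1 + 8.5 + 11.2 + 9.1 − 1.9 + 3.7 + 3.5) / 7 = 4.0000%
Σ(R_i − R̄_i)(R_m − R̄_m) = 288.1300  ⇒  Cov = 288.1300 / 6 = 48.0217
Σ(R_m − R̄_m)² = 235.2600  ⇒  Var(R_m) = 235.2600 / 6 = 39.2100
β = Cov / Var(R_m) = 48.0217 / 39.2100 = 1.2247
MRP = 13.11% − 3.80% = 9.31%
E(R) = R_f + β × MRP = 3.80% + 1.2247 × 9.31% = 15.20%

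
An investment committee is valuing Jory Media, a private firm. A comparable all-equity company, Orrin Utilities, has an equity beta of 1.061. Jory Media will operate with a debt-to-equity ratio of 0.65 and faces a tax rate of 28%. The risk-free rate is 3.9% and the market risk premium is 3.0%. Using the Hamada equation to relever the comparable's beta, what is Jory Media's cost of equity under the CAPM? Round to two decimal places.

8.57%

β_L = β_U × [1 + (1 − t)(D/E)] = 1.061 × [1 + (1 − 0.28) × 0.65]
    = 1.061 × [1 + 0.72 × 0.65] = 1.061 × 1.4680 = 1.5575
E(R) = R_f + β_L × MRP = 3.9% + 1.5575 × 3.0% = 8.57%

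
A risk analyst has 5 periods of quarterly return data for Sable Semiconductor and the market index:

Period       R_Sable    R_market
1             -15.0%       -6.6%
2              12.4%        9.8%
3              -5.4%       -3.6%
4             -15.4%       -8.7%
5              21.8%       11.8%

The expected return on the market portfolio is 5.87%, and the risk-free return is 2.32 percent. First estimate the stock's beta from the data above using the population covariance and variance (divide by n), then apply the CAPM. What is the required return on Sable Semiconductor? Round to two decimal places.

Mean R_i = (-15.0 + 12.4 − 5.4 − 15.4 + 21.8) / 5 = -0.3200%
Mean R_m = (-6.6 + 9.8 − 3.6 − 8.7 + 11.8) / 5 = 0.5400%
Σ(R_i − R̄_i)(R_m − R̄_m) = 632.0440  ⇒  Cov = 632.0440 / 5 = 126.4088
Σ(R_m − R̄_m)² = 366.0320  ⇒  Var(R_m) = 366.0320 / 5 = 73.2064
β = Cov / Var(R_m) = 126.4088 / 73.2064 = 1.7267
MRP = 5.87% − 2.32% = 3.55%
E(R) = R_f + β × MRP = 2.32% + 1.7267 × 3.55% = 8.45%

8.45%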